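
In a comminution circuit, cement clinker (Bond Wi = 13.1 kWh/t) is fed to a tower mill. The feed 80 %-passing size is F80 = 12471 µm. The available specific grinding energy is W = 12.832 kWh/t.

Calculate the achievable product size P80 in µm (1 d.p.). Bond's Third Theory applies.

P80 = 87.5 µm

Bond: W = 10·Wi·(1/√P80 − 1/√F80)
P80^-0.5 = F80^-0.5 + W/(10 Wi)
  = 12.8320/(10·13.1) + 1/√12471 = 0.097954 + 0.008955 = 0.106909
P80 = (1/0.106909)² = 9.3538² = 87.49 µm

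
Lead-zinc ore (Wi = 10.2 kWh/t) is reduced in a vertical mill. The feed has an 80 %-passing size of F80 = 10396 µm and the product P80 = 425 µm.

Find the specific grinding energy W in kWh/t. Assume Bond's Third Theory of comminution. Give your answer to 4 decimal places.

W = 10 Wi (P80^-0.5 − F80^-0.5)
1/√425 = 0.048507;  1/√10396 = 0.009808
W = 10·10.2·(0.048507 − 0.009808) = 3.9473 kWh/t

W = 3.9473 kWh/t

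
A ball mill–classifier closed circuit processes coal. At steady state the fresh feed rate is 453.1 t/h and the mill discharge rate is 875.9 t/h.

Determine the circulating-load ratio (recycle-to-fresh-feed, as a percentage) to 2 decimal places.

CL = 93.31 %

Steady state: M = F + R.
R = M − F = 875.9 − 453.1 = 422.8 t/h
CL = 100·R/F = 100·422.8/453.1 = 93.31 %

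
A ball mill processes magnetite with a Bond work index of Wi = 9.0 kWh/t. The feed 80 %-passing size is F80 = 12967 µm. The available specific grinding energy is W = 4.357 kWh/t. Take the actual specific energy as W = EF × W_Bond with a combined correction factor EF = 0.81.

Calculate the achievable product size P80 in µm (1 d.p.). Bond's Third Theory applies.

W = 10·Wi·[P80^(−½) − F80^(−½)]
W_Bond = W / EF = 4.357 / 0.81 = 5.3790 kWh/t
⇒ 1/√P80 = W_Bond/(10·Wi) + 1/√F80
  = 5.3790/(10·9.0) + 1/√12967 = 0.059767 + 0.008782 = 0.068549
P80 = (1/0.068549)² = 14.5882² = 212.82 µm

P80 = 212.8 µm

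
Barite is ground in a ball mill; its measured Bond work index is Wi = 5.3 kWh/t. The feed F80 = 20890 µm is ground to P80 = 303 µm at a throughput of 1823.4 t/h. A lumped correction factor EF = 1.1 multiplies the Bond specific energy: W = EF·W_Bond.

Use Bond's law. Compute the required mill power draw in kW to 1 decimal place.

Bond: W = 10·Wi·(1/√P80 − 1/√F80)
W = 10·5.3·(1/√303 − 1/√20890) = 10·5.3·(0.050530) = 2.6781 kWh/t
With EF = 1.1: W = 2.6781·1.1 = 2.9459 kWh/t
P = W·T = 2.9459·1823.4 = 5371.5 kW

P = 5371.5 kW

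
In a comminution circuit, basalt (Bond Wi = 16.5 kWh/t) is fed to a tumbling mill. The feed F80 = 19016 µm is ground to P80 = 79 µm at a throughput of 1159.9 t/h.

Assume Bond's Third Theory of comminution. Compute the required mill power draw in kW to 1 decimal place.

P = 20144.5 kW

W = 10 Wi / √P80 − 10 Wi / √F80
W = 10·16.5·(1/√79 − 1/√19016) = 10·16.5·(0.105257) = 17.3674 kWh/t
Power = W × throughput = 17.3674 kWh/t × 1159.9 t/h = 20144.5 kW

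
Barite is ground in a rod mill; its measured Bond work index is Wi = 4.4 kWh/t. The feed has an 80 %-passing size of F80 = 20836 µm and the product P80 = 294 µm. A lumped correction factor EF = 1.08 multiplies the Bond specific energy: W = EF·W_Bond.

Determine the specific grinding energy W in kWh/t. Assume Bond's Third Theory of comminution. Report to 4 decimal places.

W = 2.4422 kWh/t

W = 10 Wi / √P80 − 10 Wi / √F80
1/√294 = 0.058321;  1/√20836 = 0.006928
W = 10·4.4·(0.058321 − 0.006928) = 2.2613 kWh/t
W_actual = 1.08 × 2.2613 = 2.4422 kWh/t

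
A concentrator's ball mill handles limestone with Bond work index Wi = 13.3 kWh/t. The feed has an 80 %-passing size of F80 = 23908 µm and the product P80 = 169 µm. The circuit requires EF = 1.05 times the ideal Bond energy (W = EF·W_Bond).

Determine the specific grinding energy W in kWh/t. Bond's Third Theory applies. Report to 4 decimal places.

Bond: W = 10·Wi·(1/√P80 − 1/√F80)
1/√169 = 0.076923;  1/√23908 = 0.006467
W = 10·13.3·(0.076923 − 0.006467) = 9.3706 kWh/t
With EF = 1.05: W = 9.3706·1.05 = 9.8391 kWh/t

W = 9.8391 kWh/t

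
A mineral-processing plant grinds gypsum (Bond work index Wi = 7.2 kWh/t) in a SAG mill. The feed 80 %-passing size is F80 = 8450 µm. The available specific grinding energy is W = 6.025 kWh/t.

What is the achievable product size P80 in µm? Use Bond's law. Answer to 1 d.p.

P80 = 111.8 µm

W = 10·Wi·(P80^(-½) − F80^(-½))
⇒ 1/√P80 = W/(10 Wi) + 1/√F80
  = 6.0250/(10·7.2) + 1/√8450 = 0.083681 + 0.010879 = 0.094559
P80 = (1/0.094559)² = 10.5754² = 111.84 µm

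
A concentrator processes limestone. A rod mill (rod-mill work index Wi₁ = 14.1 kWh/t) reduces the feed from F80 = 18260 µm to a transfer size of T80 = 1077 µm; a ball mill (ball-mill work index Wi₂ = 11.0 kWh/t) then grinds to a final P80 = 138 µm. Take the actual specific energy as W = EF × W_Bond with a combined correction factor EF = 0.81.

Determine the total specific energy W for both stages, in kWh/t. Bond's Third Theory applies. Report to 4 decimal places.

W = 7.5046 kWh/t

W = 10 Wi / √P80 − 10 Wi / √F80
Stage 1 (18260→1077 µm, Wi₁=14.1): W₁ = 10·14.1·(0.030471 − 0.007400) = 3.2530 kWh/t
Stage 2 (1077→138 µm, Wi₂=11.0): W₂ = 10·11.0·(0.085126 − 0.030471) = 6.0120 kWh/t
W = W₁ + W₂ = 3.2530 + 6.0120 = 9.2650 kWh/t
Apply correction: 9.2650 × 0.81 = 7.5046 kWh/t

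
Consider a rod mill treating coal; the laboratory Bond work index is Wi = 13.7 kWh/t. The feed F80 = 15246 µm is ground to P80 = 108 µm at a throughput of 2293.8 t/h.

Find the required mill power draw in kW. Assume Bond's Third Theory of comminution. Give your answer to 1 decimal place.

P = 27693.7 kW

W = 10 Wi / √P80 − 10 Wi / √F80
W = 10·13.7·(1/√108 − 1/√15246) = 10·13.7·(0.088126) = 12.0733 kWh/t
Mill draw = 12.0733 × 2293.8 = 27693.7 kW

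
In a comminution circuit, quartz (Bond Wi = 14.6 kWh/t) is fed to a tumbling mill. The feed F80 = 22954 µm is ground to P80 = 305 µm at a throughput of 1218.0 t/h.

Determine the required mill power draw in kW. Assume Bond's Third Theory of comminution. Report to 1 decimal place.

P = 9008.7 kW

W = 10·Wi·(P80^(-½) − F80^(-½))
W = 10·14.6·(1/√305 − 1/√22954) = 10·14.6·(0.050659) = 7.3963 kWh/t
Mill draw = 7.3963 × 1218.0 = 9008.7 kW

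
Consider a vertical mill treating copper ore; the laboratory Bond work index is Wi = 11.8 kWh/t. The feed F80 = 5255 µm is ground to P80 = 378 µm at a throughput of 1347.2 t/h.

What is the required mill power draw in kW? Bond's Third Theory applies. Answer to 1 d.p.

P = 5983.6 kW

W_Bond = 10·Wi·(1/√P₈₀ − 1/√F₈₀)
W = 10·11.8·(1/√378 − 1/√5255) = 10·11.8·(0.037640) = 4.4415 kWh/t
Power = W × throughput = 4.4415 kWh/t × 1347.2 t/h = 5983.6 kW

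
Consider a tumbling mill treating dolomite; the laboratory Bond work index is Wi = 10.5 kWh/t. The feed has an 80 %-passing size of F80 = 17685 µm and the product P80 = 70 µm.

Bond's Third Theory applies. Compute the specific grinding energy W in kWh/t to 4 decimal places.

Bond: W = 10·Wi·(1/√P80 − 1/√F80)
1/√70 = 0.119523;  1/√17685 = 0.007520
W = 10·10.5·(0.119523 − 0.007520) = 11.7603 kWh/t

W = 11.7603 kWh/t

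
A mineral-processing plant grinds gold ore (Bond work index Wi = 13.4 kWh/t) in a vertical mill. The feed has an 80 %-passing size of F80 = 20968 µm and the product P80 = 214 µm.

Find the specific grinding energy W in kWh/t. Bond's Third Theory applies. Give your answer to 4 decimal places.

W = 8.2347 kWh/t

W = 10 Wi (1/√P80 − 1/√F80)  [Bond]
1/√214 = 0.068359;  1/√20968 = 0.006906
W = 10·13.4·(0.068359 − 0.006906) = 8.2347 kWh/t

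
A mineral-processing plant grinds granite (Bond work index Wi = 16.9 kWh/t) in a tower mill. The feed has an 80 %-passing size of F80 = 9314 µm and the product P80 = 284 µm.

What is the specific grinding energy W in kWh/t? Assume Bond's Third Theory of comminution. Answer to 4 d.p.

Bond: W = 10·Wi·(1/√P80 − 1/√F80)
1/√284 = 0.059339;  1/√9314 = 0.010362
W = 10·16.9·(0.059339 − 0.010362) = 8.2772 kWh/t

W = 8.2772 kWh/t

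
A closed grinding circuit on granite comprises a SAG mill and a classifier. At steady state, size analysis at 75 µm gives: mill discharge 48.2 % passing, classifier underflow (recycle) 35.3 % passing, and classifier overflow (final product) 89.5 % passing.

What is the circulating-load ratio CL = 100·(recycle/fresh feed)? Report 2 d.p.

Let r = R/F. Size balance at 75 µm:
d + r·d = r·u + o → r(d−u) = o−d
r = (89.5 − 48.2)/(48.2 − 35.3) = 41.3/12.9 = 3.2016
CL = 100·r = 320.16 %

CL = 320.16 %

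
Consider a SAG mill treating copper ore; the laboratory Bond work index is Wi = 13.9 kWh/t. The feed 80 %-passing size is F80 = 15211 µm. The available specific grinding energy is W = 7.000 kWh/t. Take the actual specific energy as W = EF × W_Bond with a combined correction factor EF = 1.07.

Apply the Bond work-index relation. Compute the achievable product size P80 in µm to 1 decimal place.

P80 = 328.5 µm

W = 10 Wi / √P80 − 10 Wi / √F80
W_Bond = W / EF = 7.000 / 1.07 = 6.5421 kWh/t
⇒ 1/√P80 = W_Bond/(10 Wi) + 1/√F80
  = 6.5421/(10·13.9) + 1/√15211 = 0.047065 + 0.008108 = 0.055173
P80 = (1/0.055173)² = 18.1247² = 328.51 µm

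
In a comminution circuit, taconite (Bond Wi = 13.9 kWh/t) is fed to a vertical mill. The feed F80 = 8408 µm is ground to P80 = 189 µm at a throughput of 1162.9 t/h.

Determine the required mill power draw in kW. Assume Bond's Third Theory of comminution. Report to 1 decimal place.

Bond:  W = 10 Wi (1/√P − 1/√F)
W = 10·13.9·(1/√189 − 1/√8408) = 10·13.9·(0.061834) = 8.5949 kWh/t
P_mill = W·ṁ = 8.5949·1162.9 = 9995.0 kW

P = 9995.0 kW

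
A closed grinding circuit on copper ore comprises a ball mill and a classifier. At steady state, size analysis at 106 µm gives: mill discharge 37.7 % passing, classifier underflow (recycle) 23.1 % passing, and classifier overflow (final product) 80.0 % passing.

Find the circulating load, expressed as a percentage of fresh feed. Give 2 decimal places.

CL = 289.73 %

Balance %-passing 106 µm (r = R/F):
(1+r)d = ru + o → r = (o−d)/(d−u)
r = (80.0 − 37.7)/(37.7 − 23.1) = 42.3/14.6 = 2.8973
CL = 100·r = 289.73 %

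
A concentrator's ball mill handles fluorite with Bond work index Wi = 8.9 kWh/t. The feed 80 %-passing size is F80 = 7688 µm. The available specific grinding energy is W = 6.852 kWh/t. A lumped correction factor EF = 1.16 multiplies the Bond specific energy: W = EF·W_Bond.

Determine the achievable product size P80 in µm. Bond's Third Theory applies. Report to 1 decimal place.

W_Bond = 10·Wi·(1/√P₈₀ − 1/√F₈₀)
W_Bond = W / EF = 6.852 / 1.16 = 5.9069 kWh/t
1/√P80 = 1/√F80 + W_Bond/(10·Wi)
  = 5.9069/(10·8.9) + 1/√7688 = 0.066370 + 0.011405 = 0.077775
P80 = (1/0.077775)² = 12.8577² = 165.32 µm

P80 = 165.3 µm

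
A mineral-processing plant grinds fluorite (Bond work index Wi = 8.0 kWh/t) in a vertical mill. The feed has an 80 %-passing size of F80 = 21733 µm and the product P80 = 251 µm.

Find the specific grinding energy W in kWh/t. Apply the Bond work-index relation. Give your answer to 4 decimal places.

W = 10 Wi (1/√P80 − 1/√F80)  [Bond]
1/√251 = 0.063119;  1/√21733 = 0.006783
W = 10·8.0·(0.063119 − 0.006783) = 4.5069 kWh/t

W = 4.5069 kWh/t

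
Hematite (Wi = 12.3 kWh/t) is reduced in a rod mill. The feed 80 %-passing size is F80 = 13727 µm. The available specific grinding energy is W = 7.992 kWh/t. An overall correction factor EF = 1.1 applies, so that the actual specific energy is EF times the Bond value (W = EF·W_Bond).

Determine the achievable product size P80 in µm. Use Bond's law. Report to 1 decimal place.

P80 = 218.8 µm

W = 10·Wi·(P80^(-½) − F80^(-½))
W_Bond = W / EF = 7.992 / 1.1 = 7.2655 kWh/t
⇒ 1/√P80 = W_Bond/(10·Wi) + 1/√F80
  = 7.2655/(10·12.3) + 1/√13727 = 0.059069 + 0.008535 = 0.067604
P80 = (1/0.067604)² = 14.7920² = 218.80 µm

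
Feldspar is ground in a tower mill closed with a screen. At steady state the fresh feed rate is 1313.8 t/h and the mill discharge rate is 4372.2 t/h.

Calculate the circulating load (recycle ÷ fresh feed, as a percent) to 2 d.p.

CL = 232.79 %

Discharge = new feed + return, hence
R = M − F = 4372.2 − 1313.8 = 3058.4 t/h
CL = 100·R/F = 100·3058.4/1313.8 = 232.79 %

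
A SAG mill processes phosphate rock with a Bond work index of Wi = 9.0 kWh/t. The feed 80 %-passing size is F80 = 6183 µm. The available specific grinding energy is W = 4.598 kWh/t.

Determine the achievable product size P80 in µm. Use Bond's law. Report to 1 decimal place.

Bond:  W = 10 Wi (1/√P − 1/√F)
P80^(−½) = W/(10 Wi) + F80^(−½)
  = 4.5980/(10·9.0) + 1/√6183 = 0.051089 + 0.012717 = 0.063806
P80 = (1/0.063806)² = 15.6724² = 245.62 µm

P80 = 245.6 µm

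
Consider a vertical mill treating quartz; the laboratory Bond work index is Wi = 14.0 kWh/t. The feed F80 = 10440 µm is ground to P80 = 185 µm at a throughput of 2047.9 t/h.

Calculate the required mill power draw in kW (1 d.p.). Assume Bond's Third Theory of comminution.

W = 10·Wi·[P80^(−½) − F80^(−½)]
W = 10·14.0·(1/√185 − 1/√10440) = 10·14.0·(0.063734) = 8.9228 kWh/t
Mill draw = 8.9228 × 2047.9 = 18273.1 kW

P = 18273.1 kW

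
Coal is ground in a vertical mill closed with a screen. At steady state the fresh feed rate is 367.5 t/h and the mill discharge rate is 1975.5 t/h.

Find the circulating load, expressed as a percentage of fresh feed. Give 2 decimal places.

Steady state: M = F + R.
R = M − F = 1975.5 − 367.5 = 1608.0 t/h
CL = 100·R/F = 100·1608.0/367.5 = 437.55 %

CL = 437.55 %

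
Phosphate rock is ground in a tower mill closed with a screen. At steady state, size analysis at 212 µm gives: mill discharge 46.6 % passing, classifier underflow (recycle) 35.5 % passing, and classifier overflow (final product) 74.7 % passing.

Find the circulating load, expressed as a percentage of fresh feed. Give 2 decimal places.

CL = 253.15 %

Balance %-passing 212 µm (r = R/F):
r = (o − d)/(d − u)
r = (74.7 − 46.6)/(46.6 − 35.5) = 28.1/11.1 = 2.5315
CL = 100·r = 253.15 %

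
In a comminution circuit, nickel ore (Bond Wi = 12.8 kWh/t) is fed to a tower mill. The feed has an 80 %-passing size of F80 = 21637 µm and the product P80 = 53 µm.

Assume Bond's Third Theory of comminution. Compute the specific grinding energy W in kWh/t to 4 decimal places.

W_Bond = 10·Wi·(1/√P₈₀ − 1/√F₈₀)
1/√53 = 0.137361;  1/√21637 = 0.006798
W = 10·12.8·(0.137361 − 0.006798) = 16.7120 kWh/t

W = 16.7120 kWh/t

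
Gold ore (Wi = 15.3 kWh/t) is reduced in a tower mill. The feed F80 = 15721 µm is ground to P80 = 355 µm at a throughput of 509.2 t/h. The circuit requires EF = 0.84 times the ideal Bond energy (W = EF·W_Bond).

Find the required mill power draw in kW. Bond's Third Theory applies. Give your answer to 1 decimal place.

W = 10·Wi·[P80^(−½) − F80^(−½)]
W = 10·15.3·(1/√355 − 1/√15721) = 10·15.3·(0.045099) = 6.9001 kWh/t
With EF = 0.84: W = 6.9001·0.84 = 5.7961 kWh/t
P = W·T = 5.7961·509.2 = 2951.4 kW

P = 2951.4 kW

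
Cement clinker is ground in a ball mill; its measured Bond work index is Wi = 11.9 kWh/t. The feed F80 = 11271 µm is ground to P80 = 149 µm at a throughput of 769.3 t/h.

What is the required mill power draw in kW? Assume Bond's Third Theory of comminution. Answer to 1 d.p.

W = 10 Wi / √P80 − 10 Wi / √F80
W = 10·11.9·(1/√149 − 1/√11271) = 10·11.9·(0.072504) = 8.6280 kWh/t
Power = W × throughput = 8.6280 kWh/t × 769.3 t/h = 6637.5 kW

P = 6637.5 kW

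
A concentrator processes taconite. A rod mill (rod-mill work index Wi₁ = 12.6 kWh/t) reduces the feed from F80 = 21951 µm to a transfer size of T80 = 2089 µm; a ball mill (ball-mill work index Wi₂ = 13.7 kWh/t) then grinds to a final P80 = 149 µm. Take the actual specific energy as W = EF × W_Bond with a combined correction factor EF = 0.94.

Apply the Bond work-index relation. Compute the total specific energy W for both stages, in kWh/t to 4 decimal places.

W = 9.5244 kWh/t

W_Bond = 10·Wi·(1/√P₈₀ − 1/√F₈₀)
Stage 1 (21951→2089 µm, Wi₁=12.6): W₁ = 10·12.6·(0.021879 − 0.006750) = 1.9063 kWh/t
Stage 2 (2089→149 µm, Wi₂=13.7): W₂ = 10·13.7·(0.081923 − 0.021879) = 8.2260 kWh/t
W = W₁ + W₂ = 1.9063 + 8.2260 = 10.1324 kWh/t
Apply correction: 10.1324 × 0.94 = 9.5244 kWh/t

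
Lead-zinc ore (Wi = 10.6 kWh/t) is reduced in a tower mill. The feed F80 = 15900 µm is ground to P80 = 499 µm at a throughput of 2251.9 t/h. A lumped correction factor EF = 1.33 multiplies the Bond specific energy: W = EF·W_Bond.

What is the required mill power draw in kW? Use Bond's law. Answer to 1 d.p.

P = 11694.3 kW

W = 10·Wi·(P80^(-½) − F80^(-½))
W = 10·10.6·(1/√499 − 1/√15900) = 10·10.6·(0.036836) = 3.9046 kWh/t
W_actual = 1.33 × 3.9046 = 5.1931 kWh/t
P_mill = W·ṁ = 5.1931·2251.9 = 11694.3 kW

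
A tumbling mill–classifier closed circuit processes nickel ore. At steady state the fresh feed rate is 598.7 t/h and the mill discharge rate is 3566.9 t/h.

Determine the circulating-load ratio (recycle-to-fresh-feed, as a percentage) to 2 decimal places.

Steady state: M = F + R.
R = M − F = 3566.9 − 598.7 = 2968.2 t/h
CL = 100·R/F = 100·2968.2/598.7 = 495.77 %

CL = 495.77 %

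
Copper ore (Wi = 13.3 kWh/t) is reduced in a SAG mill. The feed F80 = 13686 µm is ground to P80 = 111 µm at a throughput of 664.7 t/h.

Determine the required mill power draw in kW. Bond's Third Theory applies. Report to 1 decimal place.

P = 7635.4 kW

W = 10·Wi·(P80^(-½) − F80^(-½))
W = 10·13.3·(1/√111 − 1/√13686) = 10·13.3·(0.086368) = 11.4869 kWh/t
Mill draw = 11.4869 × 664.7 = 7635.4 kW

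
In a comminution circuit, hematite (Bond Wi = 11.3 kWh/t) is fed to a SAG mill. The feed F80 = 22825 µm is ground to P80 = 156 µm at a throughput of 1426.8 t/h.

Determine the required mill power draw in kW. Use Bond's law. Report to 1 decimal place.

W = 10·Wi·[P80^(−½) − F80^(−½)]
W = 10·11.3·(1/√156 − 1/√22825) = 10·11.3·(0.073445) = 8.2993 kWh/t
Power = W × throughput = 8.2993 kWh/t × 1426.8 t/h = 11841.4 kW

P = 11841.4 kW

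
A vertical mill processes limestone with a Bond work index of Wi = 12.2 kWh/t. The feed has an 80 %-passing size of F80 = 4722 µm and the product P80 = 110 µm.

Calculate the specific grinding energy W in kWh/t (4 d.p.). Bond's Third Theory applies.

W = 10·Wi·(P80^(-½) − F80^(-½))
1/√110 = 0.095346;  1/√4722 = 0.014552
W = 10·12.2·(0.095346 − 0.014552) = 9.8568 kWh/t

W = 9.8568 kWh/t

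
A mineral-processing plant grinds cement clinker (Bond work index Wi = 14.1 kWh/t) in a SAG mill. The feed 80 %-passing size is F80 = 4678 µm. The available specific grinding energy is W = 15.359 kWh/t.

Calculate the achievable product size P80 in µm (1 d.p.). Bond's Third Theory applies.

P80 = 65.5 µm

W = 10 Wi / √P80 − 10 Wi / √F80
⇒ 1/√P80 = W/(10 Wi) + 1/√F80
  = 15.3590/(10·14.1) + 1/√4678 = 0.108929 + 0.014621 = 0.123550
P80 = (1/0.123550)² = 8.0939² = 65.51 µm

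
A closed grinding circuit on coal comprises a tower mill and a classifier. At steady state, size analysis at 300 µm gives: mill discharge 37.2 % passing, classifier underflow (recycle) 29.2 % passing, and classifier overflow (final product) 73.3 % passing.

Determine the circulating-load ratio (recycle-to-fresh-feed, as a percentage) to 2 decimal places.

Balance %-passing 300 µm (r = R/F):
Fd + Rd = Ru + Fo ⇒ R/F = (o−d)/(d−u)
r = (73.3 − 37.2)/(37.2 − 29.2) = 36.1/8.0 = 4.5125
CL = 100·r = 451.25 %

CL = 451.25 %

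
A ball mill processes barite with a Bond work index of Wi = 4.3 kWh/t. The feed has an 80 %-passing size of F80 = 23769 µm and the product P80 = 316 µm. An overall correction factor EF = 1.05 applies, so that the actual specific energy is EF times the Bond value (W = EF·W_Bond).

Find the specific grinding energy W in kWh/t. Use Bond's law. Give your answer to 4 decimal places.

W_Bond = 10·Wi·(1/√P₈₀ − 1/√F₈₀)
1/√316 = 0.056254;  1/√23769 = 0.006486
W = 10·4.3·(0.056254 − 0.006486) = 2.1400 kWh/t
Apply correction: 2.1400 × 1.05 = 2.2470 kWh/t

W = 2.2470 kWh/t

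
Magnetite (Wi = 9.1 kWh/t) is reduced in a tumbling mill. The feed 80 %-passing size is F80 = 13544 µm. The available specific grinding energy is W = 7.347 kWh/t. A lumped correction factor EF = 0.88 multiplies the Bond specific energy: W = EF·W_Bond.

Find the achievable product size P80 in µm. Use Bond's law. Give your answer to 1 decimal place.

P80 = 99.3 µm

Bond:  W = 10 Wi (1/√P − 1/√F)
W_Bond = W / EF = 7.347 / 0.88 = 8.3489 kWh/t
P80^-0.5 = F80^-0.5 + W_Bond/(10 Wi)
  = 8.3489/(10·9.1) + 1/√13544 = 0.091746 + 0.008593 = 0.100338
P80 = (1/0.100338)² = 9.9663² = 99.33 µm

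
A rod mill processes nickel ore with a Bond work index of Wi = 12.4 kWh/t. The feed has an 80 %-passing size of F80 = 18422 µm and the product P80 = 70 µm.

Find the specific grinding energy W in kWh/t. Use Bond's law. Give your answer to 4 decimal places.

W = 10·Wi·(P80^(-½) − F80^(-½))
1/√70 = 0.119523;  1/√18422 = 0.007368
W = 10·12.4·(0.119523 − 0.007368) = 13.9072 kWh/t

W = 13.9072 kWh/t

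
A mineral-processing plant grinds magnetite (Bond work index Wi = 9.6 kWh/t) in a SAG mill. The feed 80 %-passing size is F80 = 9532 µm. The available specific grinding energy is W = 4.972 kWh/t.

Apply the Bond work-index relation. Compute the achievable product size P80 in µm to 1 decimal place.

W = 10 Wi (P80^-0.5 − F80^-0.5)
1/√P80 = 1/√F80 + W/(10·Wi)
  = 4.9720/(10·9.6) + 1/√9532 = 0.051792 + 0.010243 = 0.062034
P80 = (1/0.062034)² = 16.1201² = 259.86 µm

P80 = 259.9 µm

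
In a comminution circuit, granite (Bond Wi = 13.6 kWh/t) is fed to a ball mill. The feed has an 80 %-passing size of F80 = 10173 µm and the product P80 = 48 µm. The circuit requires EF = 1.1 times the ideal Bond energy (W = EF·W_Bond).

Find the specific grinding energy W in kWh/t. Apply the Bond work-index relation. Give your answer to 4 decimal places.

W_Bond = 10·Wi·(1/√P₈₀ − 1/√F₈₀)
1/√48 = 0.144338;  1/√10173 = 0.009915
W = 10·13.6·(0.144338 − 0.009915) = 18.2815 kWh/t
Corrected W = EF·W_Bond = 1.1·18.2815 = 20.1097 kWh/t

W = 20.1097 kWh/t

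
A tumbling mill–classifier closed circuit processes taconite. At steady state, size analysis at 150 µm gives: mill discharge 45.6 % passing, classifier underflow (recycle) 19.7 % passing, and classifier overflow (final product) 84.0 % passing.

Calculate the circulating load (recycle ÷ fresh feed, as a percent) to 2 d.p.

CL = 148.26 %

Classifier node, passing 150 µm:
d + r·d = r·u + o → r(d−u) = o−d
r = (84.0 − 45.6)/(45.6 − 19.7) = 38.4/25.9 = 1.4826
CL = 100·r = 148.26 %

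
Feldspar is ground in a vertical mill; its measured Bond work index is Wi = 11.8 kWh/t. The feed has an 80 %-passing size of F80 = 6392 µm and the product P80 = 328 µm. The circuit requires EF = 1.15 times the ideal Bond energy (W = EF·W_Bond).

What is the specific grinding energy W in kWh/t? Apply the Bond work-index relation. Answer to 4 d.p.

W = 5.7955 kWh/t

W = 10 Wi / √P80 − 10 Wi / √F80
1/√328 = 0.055216;  1/√6392 = 0.012508
W = 10·11.8·(0.055216 − 0.012508) = 5.0395 kWh/t
W_actual = 1.15 × 5.0395 = 5.7955 kWh/t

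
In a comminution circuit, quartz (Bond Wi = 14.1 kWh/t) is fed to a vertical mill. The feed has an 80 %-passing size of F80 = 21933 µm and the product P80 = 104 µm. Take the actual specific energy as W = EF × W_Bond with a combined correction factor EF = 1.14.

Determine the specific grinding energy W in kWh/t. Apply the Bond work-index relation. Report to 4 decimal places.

Bond:  W = 10 Wi (1/√P − 1/√F)
1/√104 = 0.098058;  1/√21933 = 0.006752
W = 10·14.1·(0.098058 − 0.006752) = 12.8741 kWh/t
With EF = 1.14: W = 12.8741·1.14 = 14.6765 kWh/t

W = 14.6765 kWh/t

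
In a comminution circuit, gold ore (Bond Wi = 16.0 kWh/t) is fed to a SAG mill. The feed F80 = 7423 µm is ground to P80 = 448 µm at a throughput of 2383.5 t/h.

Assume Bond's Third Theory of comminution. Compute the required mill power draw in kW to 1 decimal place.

P = 13591.2 kW

W_Bond = 10·Wi·(1/√P₈₀ − 1/√F₈₀)
W = 10·16.0·(1/√448 − 1/√7423) = 10·16.0·(0.035639) = 5.7022 kWh/t
Mill draw = 5.7022 × 2383.5 = 13591.2 kW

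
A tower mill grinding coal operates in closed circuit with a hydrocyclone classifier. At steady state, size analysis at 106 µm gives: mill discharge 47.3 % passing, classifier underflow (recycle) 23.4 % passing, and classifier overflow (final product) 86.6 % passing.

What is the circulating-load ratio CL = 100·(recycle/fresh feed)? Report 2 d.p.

Two-product formula at 106 µm:
(1+r)·d = r·u + o ⇒ r = (o−d)/(d−u)
r = (86.6 − 47.3)/(47.3 − 23.4) = 39.3/23.9 = 1.6444
CL = 100·r = 164.44 %

CL = 164.44 %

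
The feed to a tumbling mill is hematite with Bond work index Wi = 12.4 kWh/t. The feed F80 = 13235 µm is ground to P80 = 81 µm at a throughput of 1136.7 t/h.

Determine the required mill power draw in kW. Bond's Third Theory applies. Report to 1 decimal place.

W = 10 Wi (1/√P80 − 1/√F80)  [Bond]
W = 10·12.4·(1/√81 − 1/√13235) = 10·12.4·(0.102419) = 12.6999 kWh/t
Power = W × throughput = 12.6999 kWh/t × 1136.7 t/h = 14436.0 kW

P = 14436.0 kW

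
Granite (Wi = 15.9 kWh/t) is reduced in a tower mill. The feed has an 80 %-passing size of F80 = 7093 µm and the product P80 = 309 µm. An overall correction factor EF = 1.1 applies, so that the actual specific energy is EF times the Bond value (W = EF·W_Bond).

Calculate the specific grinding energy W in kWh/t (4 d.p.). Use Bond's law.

W = 10·Wi·[P80^(−½) − F80^(−½)]
1/√309 = 0.056888;  1/√7093 = 0.011874
W = 10·15.9·(0.056888 − 0.011874) = 7.1573 kWh/t
W_actual = 1.1 × 7.1573 = 7.8730 kWh/t

W = 7.8730 kWh/t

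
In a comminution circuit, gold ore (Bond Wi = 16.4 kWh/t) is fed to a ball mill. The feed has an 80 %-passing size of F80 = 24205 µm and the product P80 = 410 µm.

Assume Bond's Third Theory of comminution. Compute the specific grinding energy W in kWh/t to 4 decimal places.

W = 7.0453 kWh/t

W_Bond = 10·Wi·(1/√P₈₀ − 1/√F₈₀)
1/√410 = 0.049386;  1/√24205 = 0.006428
W = 10·16.4·(0.049386 − 0.006428) = 7.0453 kWh/t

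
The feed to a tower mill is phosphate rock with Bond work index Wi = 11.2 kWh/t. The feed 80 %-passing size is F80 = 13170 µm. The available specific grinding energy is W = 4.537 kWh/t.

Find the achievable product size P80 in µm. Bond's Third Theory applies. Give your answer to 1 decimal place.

W = 10·Wi·[P80^(−½) − F80^(−½)]
⇒ 1/√P80 = W/(10·Wi) + 1/√F80
  = 4.5370/(10·11.2) + 1/√13170 = 0.040509 + 0.008714 = 0.049223
P80 = (1/0.049223)² = 20.3158² = 412.73 µm

P80 = 412.7 µm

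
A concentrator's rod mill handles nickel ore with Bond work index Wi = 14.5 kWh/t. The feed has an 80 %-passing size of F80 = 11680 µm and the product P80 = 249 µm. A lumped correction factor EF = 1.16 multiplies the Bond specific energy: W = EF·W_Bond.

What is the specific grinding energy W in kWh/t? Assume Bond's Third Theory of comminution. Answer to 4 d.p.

W = 10 Wi (P80^-0.5 − F80^-0.5)
1/√249 = 0.063372;  1/√11680 = 0.009253
W = 10·14.5·(0.063372 − 0.009253) = 7.8473 kWh/t
Corrected W = EF·W_Bond = 1.16·7.8473 = 9.1029 kWh/t

W = 9.1029 kWh/t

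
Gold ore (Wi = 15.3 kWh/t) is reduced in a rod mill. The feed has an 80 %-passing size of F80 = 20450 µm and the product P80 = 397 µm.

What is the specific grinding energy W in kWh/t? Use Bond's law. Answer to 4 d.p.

W = 6.6089 kWh/t

W = 10 Wi (1/√P80 − 1/√F80)  [Bond]
1/√397 = 0.050189;  1/√20450 = 0.006993
W = 10·15.3·(0.050189 − 0.006993) = 6.6089 kWh/t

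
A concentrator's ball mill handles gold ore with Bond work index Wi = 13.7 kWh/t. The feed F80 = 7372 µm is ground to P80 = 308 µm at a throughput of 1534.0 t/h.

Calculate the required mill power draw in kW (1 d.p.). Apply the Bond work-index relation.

W = 10·Wi·[P80^(−½) − F80^(−½)]
W = 10·13.7·(1/√308 − 1/√7372) = 10·13.7·(0.045333) = 6.2107 kWh/t
P = W·T = 6.2107·1534.0 = 9527.2 kW

P = 9527.2 kW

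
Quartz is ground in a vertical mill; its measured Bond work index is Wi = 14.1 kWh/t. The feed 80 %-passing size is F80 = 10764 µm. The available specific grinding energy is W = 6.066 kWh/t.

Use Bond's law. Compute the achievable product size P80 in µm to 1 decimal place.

P80 = 360.6 µm

W_Bond = 10·Wi·(1/√P₈₀ − 1/√F₈₀)
⇒ 1/√P80 = W/(10·Wi) + 1/√F80
  = 6.0660/(10·14.1) + 1/√10764 = 0.043021 + 0.009639 = 0.052660
P80 = (1/0.052660)² = 18.9898² = 360.61 µm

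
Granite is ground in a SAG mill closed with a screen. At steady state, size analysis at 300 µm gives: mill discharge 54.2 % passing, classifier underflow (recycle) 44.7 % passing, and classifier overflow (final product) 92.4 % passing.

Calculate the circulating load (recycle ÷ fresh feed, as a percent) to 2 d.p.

Balance %-passing 300 µm (r = R/F):
d + r·d = r·u + o → r(d−u) = o−d
r = (92.4 − 54.2)/(54.2 − 44.7) = 38.2/9.5 = 4.0211
CL = 100·r = 402.11 %

CL = 402.11 %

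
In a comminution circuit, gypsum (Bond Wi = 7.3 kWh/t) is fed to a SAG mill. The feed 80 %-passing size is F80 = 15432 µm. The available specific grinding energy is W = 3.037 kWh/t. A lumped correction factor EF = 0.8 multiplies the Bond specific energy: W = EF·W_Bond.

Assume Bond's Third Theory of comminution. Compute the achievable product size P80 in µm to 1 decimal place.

W_Bond = 10·Wi·(1/√P₈₀ − 1/√F₈₀)
W_Bond = W / EF = 3.037 / 0.8 = 3.7962 kWh/t
⇒ 1/√P80 = W_Bond/(10·Wi) + 1/√F80
  = 3.7962/(10·7.3) + 1/√15432 = 0.052003 + 0.008050 = 0.060053
P80 = (1/0.060053)² = 16.6519² = 277.28 µm

P80 = 277.3 µm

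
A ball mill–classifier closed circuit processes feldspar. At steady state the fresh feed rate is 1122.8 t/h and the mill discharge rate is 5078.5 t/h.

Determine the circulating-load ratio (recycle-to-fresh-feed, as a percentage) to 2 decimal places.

M = F + R at steady state, so:
R = M − F = 5078.5 − 1122.8 = 3955.7 t/h
CL = 100·R/F = 100·3955.7/1122.8 = 352.31 %

CL = 352.31 %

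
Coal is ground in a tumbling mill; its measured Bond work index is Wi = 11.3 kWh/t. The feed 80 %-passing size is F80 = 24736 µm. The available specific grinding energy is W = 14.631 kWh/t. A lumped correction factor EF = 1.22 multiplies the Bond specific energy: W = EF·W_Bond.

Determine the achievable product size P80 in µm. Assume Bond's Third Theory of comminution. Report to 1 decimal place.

P80 = 79.0 µm

W = 10 Wi (P80^-0.5 − F80^-0.5)
W_Bond = W / EF = 14.631 / 1.22 = 11.9926 kWh/t
P80^-0.5 = F80^-0.5 + W_Bond/(10 Wi)
  = 11.9926/(10·11.3) + 1/√24736 = 0.106129 + 0.006358 = 0.112488
P80 = (1/0.112488)² = 8.8899² = 79.03 µm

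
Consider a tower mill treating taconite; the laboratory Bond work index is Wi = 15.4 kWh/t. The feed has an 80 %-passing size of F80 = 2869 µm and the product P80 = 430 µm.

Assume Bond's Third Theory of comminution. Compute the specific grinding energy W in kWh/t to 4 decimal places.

W = 4.5514 kWh/t

W = 10 Wi / √P80 − 10 Wi / √F80
1/√430 = 0.048224;  1/√2869 = 0.018670
W = 10·15.4·(0.048224 − 0.018670) = 4.5514 kWh/t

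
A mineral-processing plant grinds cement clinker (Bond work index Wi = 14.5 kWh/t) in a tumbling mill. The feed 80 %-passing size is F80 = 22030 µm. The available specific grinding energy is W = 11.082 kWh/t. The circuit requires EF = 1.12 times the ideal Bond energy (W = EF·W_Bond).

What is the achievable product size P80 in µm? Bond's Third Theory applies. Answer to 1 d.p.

P80 = 177.9 µm

W = 10·Wi·(P80^(-½) − F80^(-½))
W_Bond = W / EF = 11.082 / 1.12 = 9.8946 kWh/t
⇒ 1/√P80 = W_Bond/(10 Wi) + 1/√F80
  = 9.8946/(10·14.5) + 1/√22030 = 0.068239 + 0.006737 = 0.074976
P80 = (1/0.074976)² = 13.3375² = 177.89 µm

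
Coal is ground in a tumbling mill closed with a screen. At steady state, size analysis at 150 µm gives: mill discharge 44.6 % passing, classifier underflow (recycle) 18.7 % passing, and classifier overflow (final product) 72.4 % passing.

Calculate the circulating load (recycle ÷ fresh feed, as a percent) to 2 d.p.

Let r = R/F. Size balance at 150 µm:
Fd + Rd = Ru + Fo ⇒ R/F = (o−d)/(d−u)
r = (72.4 − 44.6)/(44.6 − 18.7) = 27.8/25.9 = 1.0734
CL = 100·r = 107.34 %

CL = 107.34 %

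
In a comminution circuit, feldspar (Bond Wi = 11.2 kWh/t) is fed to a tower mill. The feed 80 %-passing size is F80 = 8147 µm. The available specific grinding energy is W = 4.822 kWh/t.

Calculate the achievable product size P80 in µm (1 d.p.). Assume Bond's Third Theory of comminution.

P80 = 341.3 µm

Bond:  W = 10 Wi (1/√P − 1/√F)
⇒ 1/√P80 = W/(10 Wi) + 1/√F80
  = 4.8220/(10·11.2) + 1/√8147 = 0.043054 + 0.011079 = 0.054133
P80 = (1/0.054133)² = 18.4732² = 341.26 µm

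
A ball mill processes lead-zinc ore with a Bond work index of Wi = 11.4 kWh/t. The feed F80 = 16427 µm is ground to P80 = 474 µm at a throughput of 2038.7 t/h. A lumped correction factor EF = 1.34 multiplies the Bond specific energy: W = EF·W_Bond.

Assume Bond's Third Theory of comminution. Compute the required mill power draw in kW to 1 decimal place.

P = 11874.7 kW

W = 10 Wi / √P80 − 10 Wi / √F80
W = 10·11.4·(1/√474 − 1/√16427) = 10·11.4·(0.038129) = 4.3467 kWh/t
W_actual = 1.34 × 4.3467 = 5.8246 kWh/t
Power = W × throughput = 5.8246 kWh/t × 2038.7 t/h = 11874.7 kW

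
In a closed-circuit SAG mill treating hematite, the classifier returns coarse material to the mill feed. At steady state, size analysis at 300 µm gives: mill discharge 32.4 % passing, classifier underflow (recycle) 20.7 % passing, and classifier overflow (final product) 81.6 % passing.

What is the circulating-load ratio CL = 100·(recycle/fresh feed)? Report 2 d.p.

CL = 420.51 %

Classifier node, passing 300 µm:
(1+r)·d = r·u + o ⇒ r = (o−d)/(d−u)
r = (81.6 − 32.4)/(32.4 − 20.7) = 49.2/11.7 = 4.2051
CL = 100·r = 420.51 %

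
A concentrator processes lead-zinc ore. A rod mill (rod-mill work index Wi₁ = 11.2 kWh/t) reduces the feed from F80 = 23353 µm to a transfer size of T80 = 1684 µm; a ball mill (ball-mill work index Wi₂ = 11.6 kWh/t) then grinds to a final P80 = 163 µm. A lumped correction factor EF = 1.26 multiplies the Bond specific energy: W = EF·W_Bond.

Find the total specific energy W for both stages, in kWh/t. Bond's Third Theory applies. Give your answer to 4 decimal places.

W = 10.4019 kWh/t

W = 10·Wi·[P80^(−½) − F80^(−½)]
Stage 1 (23353→1684 µm, Wi₁=11.2): W₁ = 10·11.2·(0.024369 − 0.006544) = 1.9964 kWh/t
Stage 2 (1684→163 µm, Wi₂=11.6): W₂ = 10·11.6·(0.078326 − 0.024369) = 6.2591 kWh/t
W = W₁ + W₂ = 1.9964 + 6.2591 = 8.2554 kWh/t
W_actual = 1.26 × 8.2554 = 10.4019 kWh/t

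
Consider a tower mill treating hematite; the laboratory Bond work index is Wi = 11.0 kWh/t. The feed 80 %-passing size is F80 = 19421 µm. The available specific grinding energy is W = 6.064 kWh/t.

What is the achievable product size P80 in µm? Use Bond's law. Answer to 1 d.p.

P80 = 257.6 µm

W = 10 Wi (1/√P80 − 1/√F80)  [Bond]
⇒ 1/√P80 = W/(10·Wi) + 1/√F80
  = 6.0640/(10·11.0) + 1/√19421 = 0.055127 + 0.007176 = 0.062303
P80 = (1/0.062303)² = 16.0506² = 257.62 µm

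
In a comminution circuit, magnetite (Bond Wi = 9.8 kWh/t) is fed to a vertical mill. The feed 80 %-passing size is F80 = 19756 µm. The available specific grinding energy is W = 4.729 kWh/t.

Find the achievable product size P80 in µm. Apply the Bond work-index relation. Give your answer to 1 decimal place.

W = 10 Wi (1/√P80 − 1/√F80)  [Bond]
⇒ 1/√P80 = W/(10·Wi) + 1/√F80
  = 4.7290/(10·9.8) + 1/√19756 = 0.048255 + 0.007115 = 0.055370
P80 = (1/0.055370)² = 18.0604² = 326.18 µm

P80 = 326.2 µm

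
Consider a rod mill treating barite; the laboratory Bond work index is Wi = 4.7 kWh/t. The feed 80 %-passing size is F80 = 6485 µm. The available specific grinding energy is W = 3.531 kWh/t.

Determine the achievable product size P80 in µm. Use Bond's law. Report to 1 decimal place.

W = 10 Wi (P80^-0.5 − F80^-0.5)
⇒ 1/√P80 = W/(10 Wi) + 1/√F80
  = 3.5310/(10·4.7) + 1/√6485 = 0.075128 + 0.012418 = 0.087545
P80 = (1/0.087545)² = 11.4226² = 130.48 µm

P80 = 130.5 µm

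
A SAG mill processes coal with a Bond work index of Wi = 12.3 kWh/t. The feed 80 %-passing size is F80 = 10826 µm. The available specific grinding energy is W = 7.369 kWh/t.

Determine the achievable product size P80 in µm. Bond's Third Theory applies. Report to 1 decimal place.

P80 = 206.9 µm

W = 10 Wi / √P80 − 10 Wi / √F80
⇒ 1/√P80 = W/(10 Wi) + 1/√F80
  = 7.3690/(10·12.3) + 1/√10826 = 0.059911 + 0.009611 = 0.069522
P80 = (1/0.069522)² = 14.3840² = 206.90 µm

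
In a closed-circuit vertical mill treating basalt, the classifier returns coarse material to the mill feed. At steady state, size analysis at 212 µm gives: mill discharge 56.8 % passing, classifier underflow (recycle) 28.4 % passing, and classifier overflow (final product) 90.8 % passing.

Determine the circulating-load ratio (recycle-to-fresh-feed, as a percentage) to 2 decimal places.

Two-product formula at 212 µm:
(1+r)d = ru + o → r = (o−d)/(d−u)
r = (90.8 − 56.8)/(56.8 − 28.4) = 34.0/28.4 = 1.1972
CL = 100·r = 119.72 %

CL = 119.72 %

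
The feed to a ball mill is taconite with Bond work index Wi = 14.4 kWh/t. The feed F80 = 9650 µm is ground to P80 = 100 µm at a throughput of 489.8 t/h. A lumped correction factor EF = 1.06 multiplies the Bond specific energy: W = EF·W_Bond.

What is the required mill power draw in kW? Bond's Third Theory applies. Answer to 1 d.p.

W_Bond = 10·Wi·(1/√P₈₀ − 1/√F₈₀)
W = 10·14.4·(1/√100 − 1/√9650) = 10·14.4·(0.089820) = 12.9341 kWh/t
Apply correction: 12.9341 × 1.06 = 13.7102 kWh/t
Power = W × throughput = 13.7102 kWh/t × 489.8 t/h = 6715.2 kW

P = 6715.2 kW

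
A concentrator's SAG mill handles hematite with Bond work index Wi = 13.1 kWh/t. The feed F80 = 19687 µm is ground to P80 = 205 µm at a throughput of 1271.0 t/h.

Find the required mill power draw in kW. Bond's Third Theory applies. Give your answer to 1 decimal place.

W = 10·Wi·(P80^(-½) − F80^(-½))
W = 10·13.1·(1/√205 − 1/√19687) = 10·13.1·(0.062716) = 8.2158 kWh/t
Mill draw = 8.2158 × 1271.0 = 10442.3 kW

P = 10442.3 kW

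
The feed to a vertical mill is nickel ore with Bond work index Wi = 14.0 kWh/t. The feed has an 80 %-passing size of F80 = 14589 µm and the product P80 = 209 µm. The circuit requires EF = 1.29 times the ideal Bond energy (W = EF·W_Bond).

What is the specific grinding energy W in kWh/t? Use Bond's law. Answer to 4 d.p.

Bond: W = 10·Wi·(1/√P80 − 1/√F80)
1/√209 = 0.069171;  1/√14589 = 0.008279
W = 10·14.0·(0.069171 − 0.008279) = 8.5249 kWh/t
Corrected W = EF·W_Bond = 1.29·8.5249 = 10.9971 kWh/t

W = 10.9971 kWh/t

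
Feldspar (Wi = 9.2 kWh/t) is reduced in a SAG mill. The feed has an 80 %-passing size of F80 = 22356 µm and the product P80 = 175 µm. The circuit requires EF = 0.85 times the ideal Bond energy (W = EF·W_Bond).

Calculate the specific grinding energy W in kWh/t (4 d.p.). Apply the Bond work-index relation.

W = 10·Wi·[P80^(−½) − F80^(−½)]
1/√175 = 0.075593;  1/√22356 = 0.006688
W = 10·9.2·(0.075593 − 0.006688) = 6.3392 kWh/t
Corrected W = EF·W_Bond = 0.85·6.3392 = 5.3884 kWh/t

W = 5.3884 kWh/t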